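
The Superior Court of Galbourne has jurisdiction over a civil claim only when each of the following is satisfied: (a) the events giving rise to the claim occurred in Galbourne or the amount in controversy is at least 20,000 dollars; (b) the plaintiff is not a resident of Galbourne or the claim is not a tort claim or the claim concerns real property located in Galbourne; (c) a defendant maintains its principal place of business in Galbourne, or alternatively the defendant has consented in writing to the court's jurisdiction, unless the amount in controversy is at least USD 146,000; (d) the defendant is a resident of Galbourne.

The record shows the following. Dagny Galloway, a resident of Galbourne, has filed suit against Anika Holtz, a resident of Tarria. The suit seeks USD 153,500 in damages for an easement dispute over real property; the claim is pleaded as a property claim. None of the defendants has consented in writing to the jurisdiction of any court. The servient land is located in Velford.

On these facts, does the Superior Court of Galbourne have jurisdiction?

No

The Superior Court of Galbourne:
  (a) The amount in controversy is USD 153,500, which meets the USD 20,000 floor, which satisfies one of the alternatives. Met.
  (b) The claim is a property claim, not a tort claim, which satisfies one of the alternatives. Condition met.
  (c) No defendant is a corporation; no such written consent has been filed — none of the alternatives is met. But the amount in controversy is USD 153,500, which meets the 146,000 dollars floor, and the 'unless' clause therefore excuses the requirement. Met.
  (d) The defendant resides in Tarria, not Galbourne. Condition not met.
  → The court lacks jurisdiction.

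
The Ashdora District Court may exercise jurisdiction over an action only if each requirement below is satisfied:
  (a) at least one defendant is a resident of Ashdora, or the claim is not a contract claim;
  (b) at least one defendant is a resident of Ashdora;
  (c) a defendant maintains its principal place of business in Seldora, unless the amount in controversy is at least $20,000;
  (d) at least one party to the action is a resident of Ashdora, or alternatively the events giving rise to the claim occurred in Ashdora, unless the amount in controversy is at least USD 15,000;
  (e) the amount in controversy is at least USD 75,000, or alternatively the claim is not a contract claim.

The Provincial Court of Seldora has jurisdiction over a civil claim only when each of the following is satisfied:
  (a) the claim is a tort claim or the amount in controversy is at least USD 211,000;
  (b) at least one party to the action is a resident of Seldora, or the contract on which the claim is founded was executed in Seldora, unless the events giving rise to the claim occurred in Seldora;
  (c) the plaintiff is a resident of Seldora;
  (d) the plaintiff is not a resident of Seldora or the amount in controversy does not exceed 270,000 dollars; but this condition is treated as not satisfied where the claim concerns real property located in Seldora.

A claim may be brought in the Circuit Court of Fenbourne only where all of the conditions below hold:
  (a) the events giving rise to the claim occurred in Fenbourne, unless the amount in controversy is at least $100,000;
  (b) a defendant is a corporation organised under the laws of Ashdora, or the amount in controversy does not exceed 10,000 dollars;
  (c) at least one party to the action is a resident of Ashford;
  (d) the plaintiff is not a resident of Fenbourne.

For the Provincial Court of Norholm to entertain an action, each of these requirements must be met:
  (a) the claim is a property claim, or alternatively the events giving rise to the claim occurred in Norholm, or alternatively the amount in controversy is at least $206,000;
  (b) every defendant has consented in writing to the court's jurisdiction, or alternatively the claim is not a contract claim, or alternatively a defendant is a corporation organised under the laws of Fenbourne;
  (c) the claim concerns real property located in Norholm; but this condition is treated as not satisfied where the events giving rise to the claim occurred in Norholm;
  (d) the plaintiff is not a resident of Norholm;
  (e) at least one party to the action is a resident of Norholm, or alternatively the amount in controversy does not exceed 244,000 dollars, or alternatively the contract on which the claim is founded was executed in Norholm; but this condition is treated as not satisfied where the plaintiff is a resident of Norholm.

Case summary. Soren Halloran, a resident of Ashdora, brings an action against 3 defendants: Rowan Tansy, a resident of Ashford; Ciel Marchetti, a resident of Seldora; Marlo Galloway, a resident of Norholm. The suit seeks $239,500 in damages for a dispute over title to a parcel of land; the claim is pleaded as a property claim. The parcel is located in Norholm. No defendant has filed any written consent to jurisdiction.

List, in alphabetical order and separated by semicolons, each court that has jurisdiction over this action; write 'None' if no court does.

None

The Ashdora District Court:
  (a) The claim is a property claim, not a contract claim, so this disjunct is met. Met.
  (b) No defendant resides in Ashdora (they reside in Ashford, Seldora, Norholm). Not met.
  (c) No defendant is a corporation. The proviso rescues it, though: the amount in controversy is $239,500, which meets the $20,000 floor. Satisfied.
  (d) Soren Halloran resides in Ashdora, which satisfies one of the alternatives. Satisfied.
  (e) The amount in controversy is 239,500 dollars, which meets the USD 75,000 floor, so one alternative holds. Condition met.
  → Not every requirement is met — no jurisdiction.
The Provincial Court of Seldora:
  (a) The amount in controversy is USD 239,500, which meets the USD 211,000 floor — that alternative is enough. Satisfied.
  (b) Ciel Marchetti resides in Seldora, so one alternative holds. Condition met.
  (c) The plaintiff resides in Ashdora, not Seldora. Fails.
  (d) The plaintiff resides in Ashdora, which is not Seldora, so this disjunct is met. The carve-out does not apply: the property lies in Norholm, not Seldora. Satisfied.
  → The court lacks jurisdiction.
The Circuit Court of Fenbourne:
  (a) The operative events occurred in Norholm, not Fenbourne. The proviso rescues it, though: the amount in controversy is USD 239,500, which meets the USD 100,000 floor. Satisfied.
  (b) No defendant is a corporation; the amount in controversy is $239,500, above the USD 10,000 ceiling — no alternative holds. Fails.
  (c) Rowan Tansy resides in Ashford. Condition met.
  (d) The plaintiff resides in Ashdora, which is not Fenbourne. Condition met.
  → Not every requirement is met — no jurisdiction.
The Provincial Court of Norholm:
  (a) The claim is a property claim — that alternative is enough. Satisfied.
  (b) The claim is a property claim, not a contract claim — that alternative is enough. Met.
  (c) The property lies in Norholm. However, the operative events occurred in Norholm, which falls within the stated exception and so defeats the condition. Not met.
  (d) The plaintiff resides in Ashdora, which is not Norholm. Satisfied.
  (e) Marlo Galloway resides in Norholm, so this disjunct is met. The exception is not triggered, since the plaintiff resides in Ashdora, not Norholm. Satisfied.
  → At least one condition fails; no jurisdiction.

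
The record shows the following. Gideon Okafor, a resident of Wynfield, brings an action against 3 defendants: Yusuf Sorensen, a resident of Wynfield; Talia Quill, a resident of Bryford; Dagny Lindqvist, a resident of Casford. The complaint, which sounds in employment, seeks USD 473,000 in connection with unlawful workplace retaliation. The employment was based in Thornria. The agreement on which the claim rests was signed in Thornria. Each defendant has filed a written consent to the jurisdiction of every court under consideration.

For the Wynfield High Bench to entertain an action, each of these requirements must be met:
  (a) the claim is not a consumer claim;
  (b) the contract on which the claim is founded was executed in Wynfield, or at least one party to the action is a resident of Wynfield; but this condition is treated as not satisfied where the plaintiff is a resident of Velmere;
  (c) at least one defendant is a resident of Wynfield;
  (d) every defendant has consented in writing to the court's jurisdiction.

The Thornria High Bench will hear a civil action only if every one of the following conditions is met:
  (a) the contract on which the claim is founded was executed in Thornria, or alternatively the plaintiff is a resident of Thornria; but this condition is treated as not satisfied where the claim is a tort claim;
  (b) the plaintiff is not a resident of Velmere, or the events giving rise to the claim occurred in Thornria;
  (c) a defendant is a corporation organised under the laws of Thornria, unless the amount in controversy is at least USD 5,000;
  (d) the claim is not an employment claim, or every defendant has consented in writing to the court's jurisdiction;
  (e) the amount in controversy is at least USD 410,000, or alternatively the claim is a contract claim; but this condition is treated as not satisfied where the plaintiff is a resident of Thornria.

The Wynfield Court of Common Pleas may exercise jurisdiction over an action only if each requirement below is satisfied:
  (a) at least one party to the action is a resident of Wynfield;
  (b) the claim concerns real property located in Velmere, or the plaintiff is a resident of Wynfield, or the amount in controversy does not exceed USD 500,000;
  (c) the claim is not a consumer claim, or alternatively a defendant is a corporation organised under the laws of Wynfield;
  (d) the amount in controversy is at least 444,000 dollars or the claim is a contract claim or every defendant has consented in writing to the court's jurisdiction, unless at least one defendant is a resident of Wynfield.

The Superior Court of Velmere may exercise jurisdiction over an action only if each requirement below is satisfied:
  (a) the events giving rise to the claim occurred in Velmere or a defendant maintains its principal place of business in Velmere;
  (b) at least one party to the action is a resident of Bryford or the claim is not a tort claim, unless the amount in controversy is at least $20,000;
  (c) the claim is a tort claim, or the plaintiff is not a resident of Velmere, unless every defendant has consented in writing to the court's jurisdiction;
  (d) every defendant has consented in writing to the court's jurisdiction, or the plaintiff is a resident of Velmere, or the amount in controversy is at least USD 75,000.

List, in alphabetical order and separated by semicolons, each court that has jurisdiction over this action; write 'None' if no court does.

The Wynfield High Bench:
  (a) The claim is an employment claim, not a consumer claim. Condition met.
  (b) Gideon Okafor resides in Wynfield — that alternative is enough. The exception is not triggered, since the plaintiff resides in Wynfield, not Velmere. Satisfied.
  (c) Yusuf Sorensen resides in Wynfield. Satisfied.
  (d) Every defendant has filed written consent. Condition met.
  → The court has jurisdiction.
The Thornria High Bench:
  (a) The contract was executed in Thornria — that alternative is enough. And the carve-out is inapplicable — the claim is an employment claim, not a tort claim. Met.
  (b) The plaintiff resides in Wynfield, which is not Velmere, so this disjunct is met. Met.
  (c) No defendant is a corporation. The proviso rescues it, though: the amount in controversy is USD 473,000, which meets the USD 5,000 floor. Met.
  (d) Every defendant has filed written consent, so one alternative holds. Condition met.
  (e) The amount in controversy is 473,000 dollars, which meets the USD 410,000 floor, so this disjunct is met. And the carve-out is inapplicable — the plaintiff resides in Wynfield, not Thornria. Condition met.
  → All conditions met; jurisdiction exists.
The Wynfield Court of Common Pleas:
  (a) Gideon Okafor resides in Wynfield. Met.
  (b) The plaintiff resides in Wynfield — that alternative is enough. Condition met.
  (c) The claim is an employment claim, not a consumer claim — that alternative is enough. Satisfied.
  (d) The amount in controversy is $473,000, which meets the USD 444,000 floor, so one alternative holds. Met.
  → Jurisdiction lies.
The Superior Court of Velmere:
  (a) The operative events occurred in Thornria, not Velmere; no defendant is a corporation — none of the alternatives is met. Fails.
  (b) Talia Quill resides in Bryford, which satisfies one of the alternatives. Satisfied.
  (c) The plaintiff resides in Wynfield, which is not Velmere, so this disjunct is met. Met.
  (d) Every defendant has filed written consent — that alternative is enough. Satisfied.
  → Not every requirement is met — no jurisdiction.

the Thornria High Bench; the Wynfield Court of Common Pleas; the Wynfield High Bench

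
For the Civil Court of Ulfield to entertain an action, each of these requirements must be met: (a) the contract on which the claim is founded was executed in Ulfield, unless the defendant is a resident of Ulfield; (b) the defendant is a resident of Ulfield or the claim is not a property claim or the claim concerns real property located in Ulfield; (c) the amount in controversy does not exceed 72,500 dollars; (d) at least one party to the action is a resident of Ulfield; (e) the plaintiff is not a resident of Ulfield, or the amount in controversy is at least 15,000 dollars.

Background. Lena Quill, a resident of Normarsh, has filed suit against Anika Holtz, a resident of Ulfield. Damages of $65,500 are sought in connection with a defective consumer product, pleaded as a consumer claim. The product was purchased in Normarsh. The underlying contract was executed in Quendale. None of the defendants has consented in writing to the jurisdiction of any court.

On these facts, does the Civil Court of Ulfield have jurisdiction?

Yes

The Civil Court of Ulfield:
  (a) The contract was executed in Quendale, not Ulfield. The proviso rescues it, though: the defendant resides in Ulfield. Met.
  (b) The defendant resides in Ulfield, which satisfies one of the alternatives. Satisfied.
  (c) The amount in controversy is $65,500, within the $72,500 ceiling. Satisfied.
  (d) Anika Holtz resides in Ulfield. Satisfied.
  (e) The plaintiff resides in Normarsh, which is not Ulfield, so one alternative holds. Satisfied.
  → Jurisdiction lies.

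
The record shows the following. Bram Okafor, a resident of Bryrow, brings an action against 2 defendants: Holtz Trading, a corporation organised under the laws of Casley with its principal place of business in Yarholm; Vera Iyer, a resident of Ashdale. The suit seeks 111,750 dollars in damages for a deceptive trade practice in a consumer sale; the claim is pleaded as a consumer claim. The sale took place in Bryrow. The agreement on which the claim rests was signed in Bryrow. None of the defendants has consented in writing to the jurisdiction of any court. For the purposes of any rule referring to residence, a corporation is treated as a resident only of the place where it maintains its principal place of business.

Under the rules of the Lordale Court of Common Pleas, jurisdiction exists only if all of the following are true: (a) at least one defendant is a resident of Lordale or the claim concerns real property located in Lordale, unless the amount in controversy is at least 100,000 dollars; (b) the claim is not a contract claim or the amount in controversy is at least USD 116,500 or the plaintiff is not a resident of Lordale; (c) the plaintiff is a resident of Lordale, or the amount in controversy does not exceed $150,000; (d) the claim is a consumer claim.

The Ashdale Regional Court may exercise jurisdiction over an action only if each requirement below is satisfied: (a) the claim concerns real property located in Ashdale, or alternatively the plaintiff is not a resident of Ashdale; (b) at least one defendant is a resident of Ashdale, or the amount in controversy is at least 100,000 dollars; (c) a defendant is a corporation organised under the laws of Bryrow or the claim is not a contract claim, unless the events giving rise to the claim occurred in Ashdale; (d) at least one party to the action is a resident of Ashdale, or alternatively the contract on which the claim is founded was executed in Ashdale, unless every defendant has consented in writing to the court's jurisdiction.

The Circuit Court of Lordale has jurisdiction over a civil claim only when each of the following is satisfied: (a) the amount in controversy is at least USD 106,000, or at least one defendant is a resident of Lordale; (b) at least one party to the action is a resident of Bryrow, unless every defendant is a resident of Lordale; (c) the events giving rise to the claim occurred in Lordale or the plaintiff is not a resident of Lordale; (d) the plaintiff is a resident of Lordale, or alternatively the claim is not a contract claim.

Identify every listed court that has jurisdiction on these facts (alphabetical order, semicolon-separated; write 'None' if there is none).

the Ashdale Regional Court; the Circuit Court of Lordale; the Lordale Court of Common Pleas

The Lordale Court of Common Pleas:
  (a) No defendant resides in Lordale (they reside in Yarholm, Ashdale); the claim does not concern real property — no alternative holds. The proviso rescues it, though: the amount in controversy is USD 111,750, which meets the 100,000 dollars floor. Satisfied.
  (b) The claim is a consumer claim, not a contract claim, which satisfies one of the alternatives. Met.
  (c) The amount in controversy is 111,750 dollars, within the $150,000 ceiling, which satisfies one of the alternatives. Condition met.
  (d) The claim is a consumer claim. Satisfied.
  → All conditions met; jurisdiction exists.
The Ashdale Regional Court:
  (a) The plaintiff resides in Bryrow, which is not Ashdale — that alternative is enough. Satisfied.
  (b) Vera Iyer resides in Ashdale — that alternative is enough. Satisfied.
  (c) The claim is a consumer claim, not a contract claim, which satisfies one of the alternatives. Condition met.
  (d) Vera Iyer resides in Ashdale, so this disjunct is met. Condition met.
  → The court has jurisdiction.
The Circuit Court of Lordale:
  (a) The amount in controversy is $111,750, which meets the USD 106,000 floor — that alternative is enough. Satisfied.
  (b) Bram Okafor resides in Bryrow. Condition met.
  (c) The plaintiff resides in Bryrow, which is not Lordale, so one alternative holds. Met.
  (d) The claim is a consumer claim, not a contract claim, so one alternative holds. Satisfied.
  → Jurisdiction lies.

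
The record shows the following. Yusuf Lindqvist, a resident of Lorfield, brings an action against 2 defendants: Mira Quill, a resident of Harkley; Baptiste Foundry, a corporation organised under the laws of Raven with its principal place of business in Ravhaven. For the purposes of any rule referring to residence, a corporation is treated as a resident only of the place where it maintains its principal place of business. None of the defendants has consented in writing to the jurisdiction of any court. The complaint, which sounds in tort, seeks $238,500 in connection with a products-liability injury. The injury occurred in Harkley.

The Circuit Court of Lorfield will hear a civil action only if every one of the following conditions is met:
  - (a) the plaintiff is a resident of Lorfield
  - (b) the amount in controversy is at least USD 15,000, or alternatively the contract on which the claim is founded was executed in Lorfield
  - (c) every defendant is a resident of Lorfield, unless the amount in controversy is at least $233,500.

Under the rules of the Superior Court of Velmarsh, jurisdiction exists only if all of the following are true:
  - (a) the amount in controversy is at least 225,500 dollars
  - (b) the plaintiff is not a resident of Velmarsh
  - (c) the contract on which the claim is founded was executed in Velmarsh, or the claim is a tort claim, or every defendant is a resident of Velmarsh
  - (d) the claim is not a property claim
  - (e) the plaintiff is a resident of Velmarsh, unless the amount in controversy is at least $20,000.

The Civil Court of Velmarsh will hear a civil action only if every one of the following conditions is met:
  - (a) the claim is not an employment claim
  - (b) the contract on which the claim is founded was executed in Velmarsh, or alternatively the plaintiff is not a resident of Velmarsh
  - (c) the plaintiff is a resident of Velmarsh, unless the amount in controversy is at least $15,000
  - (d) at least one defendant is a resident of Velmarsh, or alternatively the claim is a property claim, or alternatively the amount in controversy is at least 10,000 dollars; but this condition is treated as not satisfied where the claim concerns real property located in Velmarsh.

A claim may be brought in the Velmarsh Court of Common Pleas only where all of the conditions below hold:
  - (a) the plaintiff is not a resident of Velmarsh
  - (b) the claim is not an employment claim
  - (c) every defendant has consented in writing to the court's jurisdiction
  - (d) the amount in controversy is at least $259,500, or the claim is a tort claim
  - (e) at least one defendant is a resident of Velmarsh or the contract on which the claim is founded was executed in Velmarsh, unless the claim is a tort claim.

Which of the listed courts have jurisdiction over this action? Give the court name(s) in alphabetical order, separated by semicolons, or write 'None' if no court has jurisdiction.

the Circuit Court of Lorfield; the Civil Court of Velmarsh; the Superior Court of Velmarsh

The Circuit Court of Lorfield:
  (a) The plaintiff resides in Lorfield. Met.
  (b) The amount in controversy is USD 238,500, which meets the USD 15,000 floor, so this disjunct is met. Satisfied.
  (c) The defendants reside as follows — Mira Quill in Harkley, Baptiste Foundry in Ravhaven — not all in Lorfield. But the amount in controversy is $238,500, which meets the 233,500 dollars floor, and the 'unless' clause therefore excuses the requirement. Satisfied.
  → Jurisdiction lies.
The Superior Court of Velmarsh:
  (a) The amount in controversy is USD 238,500, which meets the $225,500 floor. Met.
  (b) The plaintiff resides in Lorfield, which is not Velmarsh. Satisfied.
  (c) The claim is a tort claim — that alternative is enough. Met.
  (d) The claim is a tort claim, not a property claim. Condition met.
  (e) The plaintiff resides in Lorfield, not Velmarsh. But the amount in controversy is 238,500 dollars, which meets the $20,000 floor, and the 'unless' clause therefore excuses the requirement. Met.
  → Jurisdiction lies.
The Civil Court of Velmarsh:
  (a) The claim is a tort claim, not an employment claim. Satisfied.
  (b) The plaintiff resides in Lorfield, which is not Velmarsh, so this disjunct is met. Condition met.
  (c) The plaintiff resides in Lorfield, not Velmarsh. However, the amount in controversy is 238,500 dollars, which meets the $15,000 floor, so the 'unless' proviso supplies this condition. Met.
  (d) The amount in controversy is 238,500 dollars, which meets the $10,000 floor — that alternative is enough. The exception is not triggered, since the claim does not concern real property. Condition met.
  → Jurisdiction lies.
The Velmarsh Court of Common Pleas:
  (a) The plaintiff resides in Lorfield, which is not Velmarsh. Met.
  (b) The claim is a tort claim, not an employment claim. Satisfied.
  (c) No such written consent has been filed. Fails.
  (d) The claim is a tort claim, which satisfies one of the alternatives. Met.
  (e) No defendant resides in Velmarsh (they reside in Harkley, Ravhaven); no contract (and hence no place of execution) is alleged — no alternative holds. The proviso rescues it, though: the claim is a tort claim. Condition met.
  → Not every requirement is met — no jurisdiction.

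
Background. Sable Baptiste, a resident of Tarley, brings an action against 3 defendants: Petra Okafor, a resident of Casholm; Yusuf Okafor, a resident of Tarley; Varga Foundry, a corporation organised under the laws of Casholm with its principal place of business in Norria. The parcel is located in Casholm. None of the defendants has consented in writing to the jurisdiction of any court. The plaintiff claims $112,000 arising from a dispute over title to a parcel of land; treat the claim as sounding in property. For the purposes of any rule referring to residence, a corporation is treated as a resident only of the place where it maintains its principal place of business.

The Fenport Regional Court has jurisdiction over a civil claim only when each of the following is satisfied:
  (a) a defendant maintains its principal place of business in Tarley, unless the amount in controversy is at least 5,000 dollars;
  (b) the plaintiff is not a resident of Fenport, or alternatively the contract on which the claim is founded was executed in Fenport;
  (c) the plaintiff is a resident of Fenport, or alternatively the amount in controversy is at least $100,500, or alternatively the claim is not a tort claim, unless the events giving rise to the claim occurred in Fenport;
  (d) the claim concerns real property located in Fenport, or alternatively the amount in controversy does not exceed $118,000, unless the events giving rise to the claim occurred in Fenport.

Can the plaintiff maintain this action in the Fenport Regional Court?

Yes

The Fenport Regional Court:
  (a) The corporate defendant(s) have their principal place of business in Norria, not Tarley. However, the amount in controversy is $112,000, which meets the $5,000 floor, so the 'unless' proviso supplies this condition. Condition met.
  (b) The plaintiff resides in Tarley, which is not Fenport, so one alternative holds. Met.
  (c) The amount in controversy is $112,000, which meets the 100,500 dollars floor, so this disjunct is met. Satisfied.
  (d) The amount in controversy is 112,000 dollars, within the $118,000 ceiling — that alternative is enough. Satisfied.
  → All conditions met; jurisdiction exists.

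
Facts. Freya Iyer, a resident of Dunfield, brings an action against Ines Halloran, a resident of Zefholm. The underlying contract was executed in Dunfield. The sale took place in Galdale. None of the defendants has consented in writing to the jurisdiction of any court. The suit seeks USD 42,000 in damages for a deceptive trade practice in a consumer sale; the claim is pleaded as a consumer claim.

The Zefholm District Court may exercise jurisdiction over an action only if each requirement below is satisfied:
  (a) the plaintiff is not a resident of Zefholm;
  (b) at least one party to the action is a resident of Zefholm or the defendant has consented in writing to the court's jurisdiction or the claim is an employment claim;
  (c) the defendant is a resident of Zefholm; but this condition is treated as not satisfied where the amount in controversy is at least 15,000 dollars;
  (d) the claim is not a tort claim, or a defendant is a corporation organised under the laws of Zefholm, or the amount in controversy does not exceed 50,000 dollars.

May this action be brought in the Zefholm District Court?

No

The Zefholm District Court:
  (a) The plaintiff resides in Dunfield, which is not Zefholm. Condition met.
  (b) Ines Halloran resides in Zefholm, so one alternative holds. Met.
  (c) The defendant resides in Zefholm. But the carve-out bites: the amount in controversy is 42,000 dollars, which meets the 15,000 dollars floor. Fails.
  (d) The claim is a consumer claim, not a tort claim, so this disjunct is met. Condition met.
  → The court lacks jurisdiction.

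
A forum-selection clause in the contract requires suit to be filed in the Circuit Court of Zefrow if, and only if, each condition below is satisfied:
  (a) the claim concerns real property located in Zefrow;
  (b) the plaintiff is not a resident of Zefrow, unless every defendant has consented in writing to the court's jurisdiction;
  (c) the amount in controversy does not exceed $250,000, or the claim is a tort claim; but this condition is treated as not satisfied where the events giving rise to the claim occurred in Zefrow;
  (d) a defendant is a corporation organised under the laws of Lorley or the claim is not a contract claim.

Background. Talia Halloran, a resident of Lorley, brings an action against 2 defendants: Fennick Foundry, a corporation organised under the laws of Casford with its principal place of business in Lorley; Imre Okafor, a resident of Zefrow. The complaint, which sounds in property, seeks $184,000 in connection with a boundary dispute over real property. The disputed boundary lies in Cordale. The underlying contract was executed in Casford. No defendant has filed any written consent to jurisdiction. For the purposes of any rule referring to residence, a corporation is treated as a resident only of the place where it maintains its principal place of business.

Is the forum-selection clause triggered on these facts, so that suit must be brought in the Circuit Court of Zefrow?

The Circuit Court of Zefrow:
  (a) The property lies in Cordale, not Zefrow. Not satisfied.
  (b) The plaintiff resides in Lorley, which is not Zefrow. Condition met.
  (c) The amount in controversy is $184,000, within the USD 250,000 ceiling — that alternative is enough. The carve-out does not apply: the operative events occurred in Cordale, not Zefrow. Condition met.
  (d) The claim is a property claim, not a contract claim, so this disjunct is met. Condition met.
  → The clause does not apply.

No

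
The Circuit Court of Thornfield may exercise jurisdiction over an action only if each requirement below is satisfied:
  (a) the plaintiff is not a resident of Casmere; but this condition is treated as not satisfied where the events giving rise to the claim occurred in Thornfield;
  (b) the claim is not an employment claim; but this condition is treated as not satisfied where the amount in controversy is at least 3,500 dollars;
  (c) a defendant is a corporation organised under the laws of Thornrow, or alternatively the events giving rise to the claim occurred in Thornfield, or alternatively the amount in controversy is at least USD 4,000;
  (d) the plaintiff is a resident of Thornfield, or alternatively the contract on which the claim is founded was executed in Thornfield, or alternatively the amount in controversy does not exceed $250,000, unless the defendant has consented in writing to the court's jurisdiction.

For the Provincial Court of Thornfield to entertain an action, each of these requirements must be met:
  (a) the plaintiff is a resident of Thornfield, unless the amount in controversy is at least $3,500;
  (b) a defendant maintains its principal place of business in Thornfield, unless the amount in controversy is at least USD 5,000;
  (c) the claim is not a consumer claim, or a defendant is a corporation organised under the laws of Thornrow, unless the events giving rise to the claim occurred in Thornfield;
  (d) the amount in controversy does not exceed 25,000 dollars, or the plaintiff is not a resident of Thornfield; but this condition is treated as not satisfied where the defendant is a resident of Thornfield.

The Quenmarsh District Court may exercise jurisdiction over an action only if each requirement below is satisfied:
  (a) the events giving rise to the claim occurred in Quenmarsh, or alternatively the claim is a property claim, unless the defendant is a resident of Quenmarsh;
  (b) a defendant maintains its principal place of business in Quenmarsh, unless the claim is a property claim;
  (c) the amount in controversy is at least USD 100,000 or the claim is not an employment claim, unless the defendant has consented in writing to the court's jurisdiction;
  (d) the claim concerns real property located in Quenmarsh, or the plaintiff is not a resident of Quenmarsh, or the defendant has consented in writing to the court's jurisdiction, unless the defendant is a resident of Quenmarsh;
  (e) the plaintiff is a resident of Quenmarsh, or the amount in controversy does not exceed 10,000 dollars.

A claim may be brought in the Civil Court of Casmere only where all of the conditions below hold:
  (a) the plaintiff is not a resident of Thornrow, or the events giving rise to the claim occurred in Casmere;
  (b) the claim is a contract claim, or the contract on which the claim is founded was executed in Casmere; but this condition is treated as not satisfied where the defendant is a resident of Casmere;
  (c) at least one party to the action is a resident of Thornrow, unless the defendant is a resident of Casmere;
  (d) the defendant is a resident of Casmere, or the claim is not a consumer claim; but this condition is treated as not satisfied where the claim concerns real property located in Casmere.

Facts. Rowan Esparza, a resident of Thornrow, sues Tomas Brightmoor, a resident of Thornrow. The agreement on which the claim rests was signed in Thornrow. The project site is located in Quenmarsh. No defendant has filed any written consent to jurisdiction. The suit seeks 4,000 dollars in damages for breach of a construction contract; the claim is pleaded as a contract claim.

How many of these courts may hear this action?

The Circuit Court of Thornfield:
  (a) The plaintiff resides in Thornrow, which is not Casmere. And the carve-out is inapplicable — the operative events occurred in Quenmarsh, not Thornfield. Satisfied.
  (b) The claim is a contract claim, not an employment claim. However, the amount in controversy is $4,000, which meets the USD 3,500 floor, which falls within the stated exception and so defeats the condition. Not satisfied.
  (c) The amount in controversy is USD 4,000, which meets the $4,000 floor — that alternative is enough. Satisfied.
  (d) The amount in controversy is USD 4,000, within the USD 250,000 ceiling, which satisfies one of the alternatives. Condition met.
  → Not every requirement is met — no jurisdiction.
The Provincial Court of Thornfield:
  (a) The plaintiff resides in Thornrow, not Thornfield. The proviso rescues it, though: the amount in controversy is 4,000 dollars, which meets the $3,500 floor. Satisfied.
  (b) No defendant is a corporation. Nor does the 'unless' clause help: the amount in controversy is USD 4,000, below the USD 5,000 floor. Fails.
  (c) The claim is a contract claim, not a consumer claim, which satisfies one of the alternatives. Met.
  (d) The amount in controversy is $4,000, within the USD 25,000 ceiling, which satisfies one of the alternatives. The exception is not triggered, since the defendant resides in Thornrow, not Thornfield. Met.
  → No jurisdiction.
The Quenmarsh District Court:
  (a) The operative events occurred in Quenmarsh, so this disjunct is met. Met.
  (b) No defendant is a corporation. Nor does the 'unless' clause help: the claim is a contract claim, not a property claim. Not met.
  (c) The claim is a contract claim, not an employment claim — that alternative is enough. Met.
  (d) The plaintiff resides in Thornrow, which is not Quenmarsh, which satisfies one of the alternatives. Satisfied.
  (e) The amount in controversy is 4,000 dollars, within the 10,000 dollars ceiling, so this disjunct is met. Condition met.
  → At least one condition fails; no jurisdiction.
The Civil Court of Casmere:
  (a) The plaintiff resides in Thornrow; the operative events occurred in Quenmarsh, not Casmere — no alternative holds. Not satisfied.
  (b) The claim is a contract claim, which satisfies one of the alternatives. The exception is not triggered, since the defendant resides in Thornrow, not Casmere. Satisfied.
  (c) Rowan Esparza resides in Thornrow. Condition met.
  (d) The claim is a contract claim, not a consumer claim, so one alternative holds. And the carve-out is inapplicable — the claim does not concern real property. Satisfied.
  → At least one condition fails; no jurisdiction.
No court satisfies all of its conditions.

0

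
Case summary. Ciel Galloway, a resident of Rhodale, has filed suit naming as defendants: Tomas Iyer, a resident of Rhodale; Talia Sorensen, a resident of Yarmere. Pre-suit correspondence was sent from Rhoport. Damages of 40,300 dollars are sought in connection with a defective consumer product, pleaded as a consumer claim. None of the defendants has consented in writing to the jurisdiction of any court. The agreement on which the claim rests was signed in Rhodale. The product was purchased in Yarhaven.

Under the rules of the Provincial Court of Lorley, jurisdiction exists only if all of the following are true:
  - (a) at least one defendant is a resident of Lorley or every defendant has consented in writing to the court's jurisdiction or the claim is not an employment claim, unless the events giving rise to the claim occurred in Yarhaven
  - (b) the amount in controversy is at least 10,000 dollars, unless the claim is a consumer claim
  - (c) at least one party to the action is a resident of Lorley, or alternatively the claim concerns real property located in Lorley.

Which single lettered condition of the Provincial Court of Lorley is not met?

The Provincial Court of Lorley:
  (a) The claim is a consumer claim, not an employment claim — that alternative is enough. Satisfied.
  (b) The amount in controversy is 40,300 dollars, which meets the 10,000 dollars floor. Met.
  (c) No party resides in Lorley; the claim does not concern real property — no alternative holds. Not satisfied.
Only condition (c) fails.

(c)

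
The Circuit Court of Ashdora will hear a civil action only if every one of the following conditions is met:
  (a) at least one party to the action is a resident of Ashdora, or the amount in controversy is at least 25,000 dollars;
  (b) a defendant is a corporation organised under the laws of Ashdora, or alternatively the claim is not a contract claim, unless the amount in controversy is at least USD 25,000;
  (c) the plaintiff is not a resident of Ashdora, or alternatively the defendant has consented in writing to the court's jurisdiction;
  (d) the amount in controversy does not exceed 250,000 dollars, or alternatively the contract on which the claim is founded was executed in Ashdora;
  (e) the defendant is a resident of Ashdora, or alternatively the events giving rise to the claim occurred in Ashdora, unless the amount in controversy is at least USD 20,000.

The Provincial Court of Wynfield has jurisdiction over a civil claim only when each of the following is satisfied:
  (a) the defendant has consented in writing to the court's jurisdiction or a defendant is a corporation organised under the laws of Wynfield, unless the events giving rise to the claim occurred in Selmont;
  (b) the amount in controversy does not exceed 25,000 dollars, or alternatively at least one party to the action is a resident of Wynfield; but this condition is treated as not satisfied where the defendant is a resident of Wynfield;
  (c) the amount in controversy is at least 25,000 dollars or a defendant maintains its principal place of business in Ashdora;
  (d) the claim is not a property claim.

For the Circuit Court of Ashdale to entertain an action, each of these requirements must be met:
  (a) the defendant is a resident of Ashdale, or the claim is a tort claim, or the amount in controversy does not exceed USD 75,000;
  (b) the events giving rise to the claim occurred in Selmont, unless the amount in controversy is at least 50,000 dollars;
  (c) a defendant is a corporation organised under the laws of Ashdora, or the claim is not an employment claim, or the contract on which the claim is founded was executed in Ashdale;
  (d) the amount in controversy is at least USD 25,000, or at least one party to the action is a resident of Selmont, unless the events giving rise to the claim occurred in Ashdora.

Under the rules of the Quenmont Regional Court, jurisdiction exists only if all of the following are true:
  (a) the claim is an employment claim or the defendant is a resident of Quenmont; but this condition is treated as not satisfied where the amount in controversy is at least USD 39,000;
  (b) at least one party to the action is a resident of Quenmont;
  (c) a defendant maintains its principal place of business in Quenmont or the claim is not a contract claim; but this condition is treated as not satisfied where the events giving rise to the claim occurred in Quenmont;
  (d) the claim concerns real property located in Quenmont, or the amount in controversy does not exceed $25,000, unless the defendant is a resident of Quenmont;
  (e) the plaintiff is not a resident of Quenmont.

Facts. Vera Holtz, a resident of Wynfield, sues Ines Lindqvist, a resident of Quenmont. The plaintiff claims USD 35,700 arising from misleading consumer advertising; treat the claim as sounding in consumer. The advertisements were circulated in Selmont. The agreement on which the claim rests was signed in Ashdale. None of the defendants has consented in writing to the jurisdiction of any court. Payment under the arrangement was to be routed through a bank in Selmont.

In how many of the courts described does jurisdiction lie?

The Circuit Court of Ashdora:
  (a) The amount in controversy is $35,700, which meets the USD 25,000 floor, which satisfies one of the alternatives. Satisfied.
  (b) The claim is a consumer claim, not a contract claim — that alternative is enough. Condition met.
  (c) The plaintiff resides in Wynfield, which is not Ashdora, which satisfies one of the alternatives. Satisfied.
  (d) The amount in controversy is $35,700, within the 250,000 dollars ceiling — that alternative is enough. Satisfied.
  (e) The defendant resides in Quenmont, not Ashdora; the operative events occurred in Selmont, not Ashdora — no alternative holds. But the amount in controversy is $35,700, which meets the 20,000 dollars floor, and the 'unless' clause therefore excuses the requirement. Satisfied.
  → All conditions met; jurisdiction exists.
The Provincial Court of Wynfield:
  (a) No such written consent has been filed; no defendant is a corporation — no alternative holds. But the operative events occurred in Selmont, and the 'unless' clause therefore excuses the requirement. Condition met.
  (b) Vera Holtz resides in Wynfield, so this disjunct is met. The exception is not triggered, since the defendant resides in Quenmont, not Wynfield. Satisfied.
  (c) The amount in controversy is 35,700 dollars, which meets the USD 25,000 floor, which satisfies one of the alternatives. Condition met.
  (d) The claim is a consumer claim, not a property claim. Met.
  → Every requirement is satisfied — jurisdiction.
The Circuit Court of Ashdale:
  (a) The amount in controversy is 35,700 dollars, within the USD 75,000 ceiling, so this disjunct is met. Satisfied.
  (b) The operative events occurred in Selmont. Met.
  (c) The claim is a consumer claim, not an employment claim — that alternative is enough. Satisfied.
  (d) The amount in controversy is 35,700 dollars, which meets the $25,000 floor, so this disjunct is met. Met.
  → The court has jurisdiction.
The Quenmont Regional Court:
  (a) The defendant resides in Quenmont, so this disjunct is met. The carve-out does not apply: the amount in controversy is $35,700, below the $39,000 floor. Satisfied.
  (b) Ines Lindqvist resides in Quenmont. Met.
  (c) The claim is a consumer claim, not a contract claim, so this disjunct is met. The carve-out does not apply: the operative events occurred in Selmont, not Quenmont. Condition met.
  (d) The claim does not concern real property; the amount in controversy is 35,700 dollars, above the $25,000 ceiling — no alternative holds. But the defendant resides in Quenmont, and the 'unless' clause therefore excuses the requirement. Met.
  (e) The plaintiff resides in Wynfield, which is not Quenmont. Met.
  → The court has jurisdiction.
Courts with jurisdiction: the Circuit Court of Ashdora, the Provincial Court of Wynfield, the Circuit Court of Ashdale, the Quenmont Regional Court — 4 in total.

4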